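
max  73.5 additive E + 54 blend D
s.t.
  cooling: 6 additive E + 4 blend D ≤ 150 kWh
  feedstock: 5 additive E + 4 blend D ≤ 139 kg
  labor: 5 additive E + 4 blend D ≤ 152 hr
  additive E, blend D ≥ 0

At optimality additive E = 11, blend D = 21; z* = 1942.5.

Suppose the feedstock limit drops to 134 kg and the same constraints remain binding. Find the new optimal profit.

Binding: cooling and feedstock. Non-binding: labor (13 unused).
Since labor is not tight, its dual is 0.
From A_Bᵀ y = c: 6·y_cooling + 5·y_feedstock = 73.5; 4·y_cooling + 4·y_feedstock = 54.
This yields shadow prices y_cooling = 6, y_feedstock = 7.5.
Δz = y_feedstock·Δb = 7.5 × (-5) = -37.5, so new z* = 1942.5 − 37.5 = 1905.

1905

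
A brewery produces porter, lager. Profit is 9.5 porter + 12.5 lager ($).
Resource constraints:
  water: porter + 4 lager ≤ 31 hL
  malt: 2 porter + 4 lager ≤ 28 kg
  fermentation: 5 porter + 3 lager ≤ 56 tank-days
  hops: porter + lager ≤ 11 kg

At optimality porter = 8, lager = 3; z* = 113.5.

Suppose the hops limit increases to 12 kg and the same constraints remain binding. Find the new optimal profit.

Binding: malt and hops. Non-binding: water (11 unused), fermentation (7 unused).
Slack constraints have shadow price 0 (complementary slackness).
The binding rows give the dual system: 2·y_malt + 1·y_hops = 9.5 and 4·y_malt + 1·y_hops = 12.5.
This yields shadow prices y_malt = 1.5, y_hops = 6.5.
Δz = y_hops·Δb = 6.5 × (1) = 6.5, so new z* = 113.5 + 6.5 = 120.

120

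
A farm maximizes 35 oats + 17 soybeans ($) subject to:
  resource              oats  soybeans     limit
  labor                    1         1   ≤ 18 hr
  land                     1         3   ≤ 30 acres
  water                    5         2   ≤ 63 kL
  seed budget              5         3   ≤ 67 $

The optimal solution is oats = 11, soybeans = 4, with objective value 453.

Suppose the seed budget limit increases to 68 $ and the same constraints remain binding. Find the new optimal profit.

Binding: water and seed budget. Non-binding: labor (3 unused), land (7 unused).
Slack constraints have shadow price 0 (complementary slackness).
The binding rows give the dual system: 5·y_water + 5·y_seed budget = 35 and 2·y_water + 3·y_seed budget = 17.
This yields shadow prices y_water = 4, y_seed budget = 3.
Δz = y_seed budget·Δb = 3 × (1) = 3, so new z* = 453 + 3 = 456.

456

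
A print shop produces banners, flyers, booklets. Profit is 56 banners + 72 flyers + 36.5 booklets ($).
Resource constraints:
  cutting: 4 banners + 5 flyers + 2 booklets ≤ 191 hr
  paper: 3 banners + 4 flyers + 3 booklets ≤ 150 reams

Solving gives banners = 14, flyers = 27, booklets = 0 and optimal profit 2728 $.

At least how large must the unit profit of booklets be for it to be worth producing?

Both cutting and paper are binding at x*.
From A_Bᵀ y = c: 4·y_cutting + 3·y_paper = 56; 5·y_cutting + 4·y_paper = 72.
Solving: y_cutting = 8, y_paper = 8.
booklets enters the basis when its profit ≥ yᵀa₃ = 8·2 + 8·3 = 40.

40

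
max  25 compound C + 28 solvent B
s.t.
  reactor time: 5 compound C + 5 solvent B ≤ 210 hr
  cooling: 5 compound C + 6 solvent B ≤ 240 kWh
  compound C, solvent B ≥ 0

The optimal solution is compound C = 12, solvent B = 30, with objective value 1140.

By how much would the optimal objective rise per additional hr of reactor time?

2

Both reactor time and cooling are binding at x*.
From A_Bᵀ y = c: 5·y_reactor time + 5·y_cooling = 25; 5·y_reactor time + 6·y_cooling = 28.
→ y_reactor time = 2 and y_cooling = 3.
Shadow price of reactor time = 2.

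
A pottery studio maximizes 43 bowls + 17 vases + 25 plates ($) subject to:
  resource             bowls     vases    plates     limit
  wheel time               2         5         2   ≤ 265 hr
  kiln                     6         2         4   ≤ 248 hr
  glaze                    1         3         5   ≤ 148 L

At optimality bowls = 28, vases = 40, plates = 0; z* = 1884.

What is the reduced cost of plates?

-8

Check each constraint at x*: wheel time 256/265 (slack 9); kiln 248/248 (tight); glaze 148/148 (tight).
Since wheel time is not tight, its dual is 0.
From A_Bᵀ y = c: 6·y_kiln + 1·y_glaze = 43; 2·y_kiln + 3·y_glaze = 17.
This yields shadow prices y_kiln = 7, y_glaze = 1.
Reduced cost of plates: c₃ − yᵀa₃ = 25 − (7·4 + 1·5) = 25 − 33 = -8.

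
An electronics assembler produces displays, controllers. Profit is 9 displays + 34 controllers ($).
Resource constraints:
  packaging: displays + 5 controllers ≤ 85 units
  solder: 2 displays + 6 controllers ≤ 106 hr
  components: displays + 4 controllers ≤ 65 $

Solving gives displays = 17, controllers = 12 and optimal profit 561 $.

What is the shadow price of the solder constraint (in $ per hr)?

1

Binding: solder and components. Non-binding: packaging (8 unused).
Slack constraints have shadow price 0 (complementary slackness).
Dual feasibility on the basic columns requires 2·y_solder + 1·y_components = 9, 6·y_solder + 4·y_components = 34.
Solving: y_solder = 1, y_components = 7.
Shadow price of solder = 1.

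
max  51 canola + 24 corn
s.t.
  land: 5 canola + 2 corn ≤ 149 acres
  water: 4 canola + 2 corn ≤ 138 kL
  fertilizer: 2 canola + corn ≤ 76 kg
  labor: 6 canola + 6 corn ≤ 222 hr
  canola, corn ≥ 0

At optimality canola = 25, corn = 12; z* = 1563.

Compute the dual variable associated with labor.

Binding: land and labor. Non-binding: water (14 unused), fertilizer (14 unused).
Slack constraints have shadow price 0 (complementary slackness).
The binding rows give the dual system: 5·y_land + 6·y_labor = 51 and 2·y_land + 6·y_labor = 24.
Solving: y_land = 9, y_labor = 1.
Shadow price of labor = 1.

1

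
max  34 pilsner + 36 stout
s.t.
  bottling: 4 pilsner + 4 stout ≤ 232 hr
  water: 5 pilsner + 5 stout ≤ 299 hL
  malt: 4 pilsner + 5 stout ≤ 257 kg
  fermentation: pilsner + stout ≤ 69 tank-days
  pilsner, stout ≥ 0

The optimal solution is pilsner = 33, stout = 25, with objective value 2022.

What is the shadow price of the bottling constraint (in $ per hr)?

6.5

Binding: bottling and malt. Non-binding: water (9 unused), fermentation (11 unused).
By complementary slackness, y = 0 for the non-binding constraints.
Dual feasibility on the basic columns requires 4·y_bottling + 4·y_malt = 34, 4·y_bottling + 5·y_malt = 36.
→ y_bottling = 6.5 and y_malt = 2.
Shadow price of bottling = 6.5.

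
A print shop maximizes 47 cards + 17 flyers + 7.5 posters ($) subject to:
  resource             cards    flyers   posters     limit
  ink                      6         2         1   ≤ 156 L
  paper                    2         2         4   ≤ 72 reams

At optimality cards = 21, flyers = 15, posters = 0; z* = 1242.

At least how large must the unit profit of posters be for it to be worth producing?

11.5

At the optimum: ink uses 156 of 156 (binding); paper uses 72 of 72 (binding).
The binding rows give the dual system: 6·y_ink + 2·y_paper = 47 and 2·y_ink + 2·y_paper = 17.
→ y_ink = 7.5 and y_paper = 1.
posters enters the basis when its profit ≥ yᵀa₃ = 7.5·1 + 1·4 = 11.5.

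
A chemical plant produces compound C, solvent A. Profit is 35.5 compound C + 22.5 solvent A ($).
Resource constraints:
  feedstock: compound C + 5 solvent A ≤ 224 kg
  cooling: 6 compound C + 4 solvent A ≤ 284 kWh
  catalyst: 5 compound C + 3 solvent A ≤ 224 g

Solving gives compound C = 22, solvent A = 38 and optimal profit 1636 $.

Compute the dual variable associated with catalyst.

3.5

Check each constraint at x*: feedstock 212/224 (slack 12); cooling 284/284 (tight); catalyst 224/224 (tight).
Since feedstock is not tight, its dual is 0.
The binding rows give the dual system: 6·y_cooling + 5·y_catalyst = 35.5 and 4·y_cooling + 3·y_catalyst = 22.5.
This yields shadow prices y_cooling = 3, y_catalyst = 3.5.
Shadow price of catalyst = 3.5.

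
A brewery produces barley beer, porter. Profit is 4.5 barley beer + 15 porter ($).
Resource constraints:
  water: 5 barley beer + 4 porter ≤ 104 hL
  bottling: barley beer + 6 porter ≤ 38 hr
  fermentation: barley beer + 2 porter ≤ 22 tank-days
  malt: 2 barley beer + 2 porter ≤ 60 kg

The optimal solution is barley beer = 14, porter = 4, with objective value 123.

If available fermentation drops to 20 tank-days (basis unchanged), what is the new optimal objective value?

117

At the optimum: water uses 86 of 104 (slack = 18); bottling uses 38 of 38 (binding); fermentation uses 22 of 22 (binding); malt uses 36 of 60 (slack = 24).
Slack constraints have shadow price 0 (complementary slackness).
The binding rows give the dual system: 1·y_bottling + 1·y_fermentation = 4.5 and 6·y_bottling + 2·y_fermentation = 15.
Solving: y_bottling = 1.5, y_fermentation = 3.
Δz = y_fermentation·Δb = 3 × (-2) = -6, so new z* = 123 − 6 = 117.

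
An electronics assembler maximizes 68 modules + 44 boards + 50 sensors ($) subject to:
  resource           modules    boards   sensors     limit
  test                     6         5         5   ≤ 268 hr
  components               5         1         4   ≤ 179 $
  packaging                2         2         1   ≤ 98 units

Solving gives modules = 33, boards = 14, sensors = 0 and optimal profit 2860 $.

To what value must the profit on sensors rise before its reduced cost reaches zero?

56

Check each constraint at x*: test 268/268 (tight); components 179/179 (tight); packaging 94/98 (slack 4).
Slack constraints have shadow price 0 (complementary slackness).
The binding rows give the dual system: 6·y_test + 5·y_components = 68 and 5·y_test + 1·y_components = 44.
This yields shadow prices y_test = 8, y_components = 4.
sensors enters the basis when its profit ≥ yᵀa₃ = 8·5 + 4·4 = 56.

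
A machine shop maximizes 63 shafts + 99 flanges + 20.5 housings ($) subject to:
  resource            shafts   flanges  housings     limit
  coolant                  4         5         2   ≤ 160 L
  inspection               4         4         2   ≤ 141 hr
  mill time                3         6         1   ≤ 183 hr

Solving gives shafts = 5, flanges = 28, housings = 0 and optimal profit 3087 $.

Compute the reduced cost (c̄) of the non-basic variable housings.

Binding: coolant and mill time. Non-binding: inspection (9 unused).
Slack constraints have shadow price 0 (complementary slackness).
From A_Bᵀ y = c: 4·y_coolant + 3·y_mill time = 63; 5·y_coolant + 6·y_mill time = 99.
→ y_coolant = 9 and y_mill time = 9.
Reduced cost of housings: c₃ − yᵀa₃ = 20.5 − (9·2 + 9·1) = 20.5 − 27 = -6.5.

-6.5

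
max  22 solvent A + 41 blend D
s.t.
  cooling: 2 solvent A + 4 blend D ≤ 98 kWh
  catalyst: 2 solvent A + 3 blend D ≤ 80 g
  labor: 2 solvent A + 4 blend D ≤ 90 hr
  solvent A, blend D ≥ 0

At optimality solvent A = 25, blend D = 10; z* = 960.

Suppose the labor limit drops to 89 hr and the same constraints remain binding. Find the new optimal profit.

952

At the optimum: cooling uses 90 of 98 (slack = 8); catalyst uses 80 of 80 (binding); labor uses 90 of 90 (binding).
By complementary slackness, y = 0 for the non-binding constraint.
The binding rows give the dual system: 2·y_catalyst + 2·y_labor = 22 and 3·y_catalyst + 4·y_labor = 41.
→ y_catalyst = 3 and y_labor = 8.
Δz = y_labor·Δb = 8 × (-1) = -8, so new z* = 960 − 8 = 952.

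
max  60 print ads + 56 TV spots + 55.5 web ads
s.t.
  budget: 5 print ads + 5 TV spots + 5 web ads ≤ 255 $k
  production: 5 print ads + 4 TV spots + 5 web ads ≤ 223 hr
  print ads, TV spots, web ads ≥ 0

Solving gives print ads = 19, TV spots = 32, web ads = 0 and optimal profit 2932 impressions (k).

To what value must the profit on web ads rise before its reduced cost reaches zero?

Both budget and production are binding at x*.
The binding rows give the dual system: 5·y_budget + 5·y_production = 60 and 5·y_budget + 4·y_production = 56.
This yields shadow prices y_budget = 8, y_production = 4.
web ads enters the basis when its profit ≥ yᵀa₃ = 8·5 + 4·5 = 60.

60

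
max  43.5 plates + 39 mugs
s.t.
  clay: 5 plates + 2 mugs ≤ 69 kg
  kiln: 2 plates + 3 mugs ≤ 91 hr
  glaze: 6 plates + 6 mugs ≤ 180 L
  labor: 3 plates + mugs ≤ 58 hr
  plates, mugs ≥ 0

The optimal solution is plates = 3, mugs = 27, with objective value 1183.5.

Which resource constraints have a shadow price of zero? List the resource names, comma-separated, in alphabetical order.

kiln, labor

clay: 69/69 (binding)
kiln: 87/91 (slack 4)
glaze: 180/180 (binding)
labor: 36/58 (slack 22)
By complementary slackness, a constraint with positive slack has shadow price 0 → kiln, labor.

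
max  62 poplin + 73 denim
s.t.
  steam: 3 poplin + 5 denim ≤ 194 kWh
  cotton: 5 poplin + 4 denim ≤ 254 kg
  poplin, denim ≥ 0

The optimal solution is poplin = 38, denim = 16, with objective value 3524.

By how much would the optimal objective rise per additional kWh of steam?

Check each constraint at x*: steam 194/194 (tight); cotton 254/254 (tight).
From A_Bᵀ y = c: 3·y_steam + 5·y_cotton = 62; 5·y_steam + 4·y_cotton = 73.
Solving: y_steam = 9, y_cotton = 7.
Shadow price of steam = 9.

9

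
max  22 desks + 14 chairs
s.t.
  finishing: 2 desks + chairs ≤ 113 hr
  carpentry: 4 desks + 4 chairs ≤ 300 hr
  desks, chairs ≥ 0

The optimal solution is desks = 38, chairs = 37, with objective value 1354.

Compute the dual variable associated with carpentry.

Check each constraint at x*: finishing 113/113 (tight); carpentry 300/300 (tight).
The binding rows give the dual system: 2·y_finishing + 4·y_carpentry = 22 and 1·y_finishing + 4·y_carpentry = 14.
→ y_finishing = 8 and y_carpentry = 1.5.
Shadow price of carpentry = 1.5.

1.5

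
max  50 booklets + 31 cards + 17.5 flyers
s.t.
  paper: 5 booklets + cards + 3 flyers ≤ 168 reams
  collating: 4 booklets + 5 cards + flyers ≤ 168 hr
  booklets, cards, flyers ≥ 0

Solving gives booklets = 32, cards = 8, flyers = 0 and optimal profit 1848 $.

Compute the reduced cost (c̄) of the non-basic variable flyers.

Check each constraint at x*: paper 168/168 (tight); collating 168/168 (tight).
The binding rows give the dual system: 5·y_paper + 4·y_collating = 50 and 1·y_paper + 5·y_collating = 31.
Solving: y_paper = 6, y_collating = 5.
Reduced cost of flyers: c₃ − yᵀa₃ = 17.5 − (6·3 + 5·1) = 17.5 − 23 = -5.5.

-5.5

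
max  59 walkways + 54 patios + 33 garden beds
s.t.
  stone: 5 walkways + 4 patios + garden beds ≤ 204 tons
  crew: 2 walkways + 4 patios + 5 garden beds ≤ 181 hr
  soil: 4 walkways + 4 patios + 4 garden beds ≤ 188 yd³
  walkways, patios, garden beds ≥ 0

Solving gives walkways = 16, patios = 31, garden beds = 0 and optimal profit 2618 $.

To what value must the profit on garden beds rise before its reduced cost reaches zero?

Check each constraint at x*: stone 204/204 (tight); crew 156/181 (slack 25); soil 188/188 (tight).
Since crew is not tight, its dual is 0.
From A_Bᵀ y = c: 5·y_stone + 4·y_soil = 59; 4·y_stone + 4·y_soil = 54.
This yields shadow prices y_stone = 5, y_soil = 8.5.
garden beds enters the basis when its profit ≥ yᵀa₃ = 5·1 + 8.5·4 = 39.

39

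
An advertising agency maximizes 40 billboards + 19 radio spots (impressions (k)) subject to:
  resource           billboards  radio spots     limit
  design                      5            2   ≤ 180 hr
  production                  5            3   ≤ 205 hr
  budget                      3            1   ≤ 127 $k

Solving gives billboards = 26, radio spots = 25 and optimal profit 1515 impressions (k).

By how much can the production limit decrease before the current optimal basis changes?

25

Binding constraints: design, production. The basis is B = [[5,2],[5,3]] with det 5.
Per unit decrease in production, x* moves by d = (0.4, -1).
The basis stays optimal until radio spots reaches 0; allowable decrease = 25 hr.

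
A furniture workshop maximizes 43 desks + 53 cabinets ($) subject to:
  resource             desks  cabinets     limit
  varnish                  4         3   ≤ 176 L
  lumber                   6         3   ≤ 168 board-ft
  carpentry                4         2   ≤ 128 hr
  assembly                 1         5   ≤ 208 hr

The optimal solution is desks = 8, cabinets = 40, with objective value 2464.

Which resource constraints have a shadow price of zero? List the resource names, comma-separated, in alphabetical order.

varnish: 152/176 (slack 24)
lumber: 168/168 (binding)
carpentry: 112/128 (slack 16)
assembly: 208/208 (binding)
By complementary slackness, a constraint with positive slack has shadow price 0 → carpentry, varnish.

carpentry, varnish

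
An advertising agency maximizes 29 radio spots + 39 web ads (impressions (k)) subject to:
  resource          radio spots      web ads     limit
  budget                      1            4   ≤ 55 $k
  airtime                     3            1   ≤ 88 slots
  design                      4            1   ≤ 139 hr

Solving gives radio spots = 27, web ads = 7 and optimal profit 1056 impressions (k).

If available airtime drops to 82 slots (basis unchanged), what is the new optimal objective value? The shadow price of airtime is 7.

1014

Δb = -6, so new z* = 1056 + (7)·(-6) = 1056 − 42 = 1014.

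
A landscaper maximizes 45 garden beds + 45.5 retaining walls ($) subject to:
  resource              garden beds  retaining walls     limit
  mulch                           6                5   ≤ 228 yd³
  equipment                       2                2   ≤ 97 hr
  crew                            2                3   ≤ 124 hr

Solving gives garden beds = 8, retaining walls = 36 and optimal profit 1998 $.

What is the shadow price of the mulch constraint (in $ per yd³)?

Check each constraint at x*: mulch 228/228 (tight); equipment 88/97 (slack 9); crew 124/124 (tight).
By complementary slackness, y = 0 for the non-binding constraint.
Dual feasibility on the basic columns requires 6·y_mulch + 2·y_crew = 45, 5·y_mulch + 3·y_crew = 45.5.
→ y_mulch = 5.5 and y_crew = 6.
Shadow price of mulch = 5.5.

5.5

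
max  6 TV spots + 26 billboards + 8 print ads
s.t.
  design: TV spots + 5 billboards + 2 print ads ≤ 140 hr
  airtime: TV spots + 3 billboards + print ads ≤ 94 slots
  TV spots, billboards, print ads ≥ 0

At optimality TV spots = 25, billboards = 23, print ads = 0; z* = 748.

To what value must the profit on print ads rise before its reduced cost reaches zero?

At the optimum: design uses 140 of 140 (binding); airtime uses 94 of 94 (binding).
The binding rows give the dual system: 1·y_design + 1·y_airtime = 6 and 5·y_design + 3·y_airtime = 26.
→ y_design = 4 and y_airtime = 2.
print ads enters the basis when its profit ≥ yᵀa₃ = 4·2 + 2·1 = 10.

10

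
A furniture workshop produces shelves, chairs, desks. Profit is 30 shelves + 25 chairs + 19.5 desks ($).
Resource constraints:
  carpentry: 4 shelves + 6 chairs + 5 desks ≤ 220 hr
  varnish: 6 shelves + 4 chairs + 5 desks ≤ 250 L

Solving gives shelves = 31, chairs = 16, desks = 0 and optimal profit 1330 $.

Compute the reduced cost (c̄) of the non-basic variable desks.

-8

Both carpentry and varnish are binding at x*.
The binding rows give the dual system: 4·y_carpentry + 6·y_varnish = 30 and 6·y_carpentry + 4·y_varnish = 25.
This yields shadow prices y_carpentry = 1.5, y_varnish = 4.
Reduced cost of desks: c₃ − yᵀa₃ = 19.5 − (1.5·5 + 4·5) = 19.5 − 27.5 = -8.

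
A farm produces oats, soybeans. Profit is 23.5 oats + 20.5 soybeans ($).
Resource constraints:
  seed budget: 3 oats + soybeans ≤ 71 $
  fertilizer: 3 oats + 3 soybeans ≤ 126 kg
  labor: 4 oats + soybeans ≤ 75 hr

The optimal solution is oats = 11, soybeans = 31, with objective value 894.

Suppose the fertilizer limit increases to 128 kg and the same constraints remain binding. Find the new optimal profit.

907

Check each constraint at x*: seed budget 64/71 (slack 7); fertilizer 126/126 (tight); labor 75/75 (tight).
By complementary slackness, y = 0 for the non-binding constraint.
The binding rows give the dual system: 3·y_fertilizer + 4·y_labor = 23.5 and 3·y_fertilizer + 1·y_labor = 20.5.
Solving: y_fertilizer = 6.5, y_labor = 1.
Δz = y_fertilizer·Δb = 6.5 × (2) = 13, so new z* = 894 + 13 = 907.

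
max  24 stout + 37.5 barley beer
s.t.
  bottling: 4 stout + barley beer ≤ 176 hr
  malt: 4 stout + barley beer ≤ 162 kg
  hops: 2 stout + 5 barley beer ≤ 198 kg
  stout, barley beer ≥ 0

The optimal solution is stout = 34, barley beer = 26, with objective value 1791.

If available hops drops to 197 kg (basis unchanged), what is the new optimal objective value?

Binding: malt and hops. Non-binding: bottling (14 unused).
By complementary slackness, y = 0 for the non-binding constraint.
The binding rows give the dual system: 4·y_malt + 2·y_hops = 24 and 1·y_malt + 5·y_hops = 37.5.
This yields shadow prices y_malt = 2.5, y_hops = 7.
Δz = y_hops·Δb = 7 × (-1) = -7, so new z* = 1791 − 7 = 1784.

1784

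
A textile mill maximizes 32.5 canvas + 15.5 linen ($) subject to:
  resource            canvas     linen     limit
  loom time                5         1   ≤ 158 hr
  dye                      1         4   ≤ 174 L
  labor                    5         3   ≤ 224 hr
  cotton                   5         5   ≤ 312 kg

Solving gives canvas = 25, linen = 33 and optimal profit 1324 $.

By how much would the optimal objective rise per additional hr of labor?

4.5

Check each constraint at x*: loom time 158/158 (tight); dye 157/174 (slack 17); labor 224/224 (tight); cotton 290/312 (slack 22).
Slack constraints have shadow price 0 (complementary slackness).
From A_Bᵀ y = c: 5·y_loom time + 5·y_labor = 32.5; 1·y_loom time + 3·y_labor = 15.5.
This yields shadow prices y_loom time = 2, y_labor = 4.5.
Shadow price of labor = 4.5.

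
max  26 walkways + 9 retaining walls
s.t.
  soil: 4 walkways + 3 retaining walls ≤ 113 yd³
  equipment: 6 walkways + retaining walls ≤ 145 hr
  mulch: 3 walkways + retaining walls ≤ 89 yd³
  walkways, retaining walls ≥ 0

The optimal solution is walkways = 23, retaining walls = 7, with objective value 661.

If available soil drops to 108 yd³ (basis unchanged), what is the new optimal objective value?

651

Binding: soil and equipment. Non-binding: mulch (13 unused).
By complementary slackness, y = 0 for the non-binding constraint.
From A_Bᵀ y = c: 4·y_soil + 6·y_equipment = 26; 3·y_soil + 1·y_equipment = 9.
This yields shadow prices y_soil = 2, y_equipment = 3.
Δz = y_soil·Δb = 2 × (-5) = -10, so new z* = 661 − 10 = 651.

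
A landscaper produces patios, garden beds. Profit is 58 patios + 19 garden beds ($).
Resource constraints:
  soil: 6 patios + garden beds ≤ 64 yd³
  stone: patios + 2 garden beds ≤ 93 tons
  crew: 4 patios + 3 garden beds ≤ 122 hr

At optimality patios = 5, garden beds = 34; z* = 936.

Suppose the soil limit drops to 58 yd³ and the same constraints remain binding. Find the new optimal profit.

894

Binding: soil and crew. Non-binding: stone (20 unused).
By complementary slackness, y = 0 for the non-binding constraint.
Dual feasibility on the basic columns requires 6·y_soil + 4·y_crew = 58, 1·y_soil + 3·y_crew = 19.
This yields shadow prices y_soil = 7, y_crew = 4.
Δz = y_soil·Δb = 7 × (-6) = -42, so new z* = 936 − 42 = 894.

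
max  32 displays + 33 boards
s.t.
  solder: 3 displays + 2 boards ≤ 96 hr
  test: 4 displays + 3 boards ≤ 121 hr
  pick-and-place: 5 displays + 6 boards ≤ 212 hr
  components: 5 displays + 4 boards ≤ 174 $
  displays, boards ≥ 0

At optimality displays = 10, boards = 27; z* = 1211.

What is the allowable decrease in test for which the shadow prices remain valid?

15

Binding constraints: test, pick-and-place. The basis is B = [[4,3],[5,6]] with det 9.
Per unit decrease in test, x* moves by d = (-0.6667, 0.5556).
The basis stays optimal until displays reaches 0; allowable decrease = 15 hr.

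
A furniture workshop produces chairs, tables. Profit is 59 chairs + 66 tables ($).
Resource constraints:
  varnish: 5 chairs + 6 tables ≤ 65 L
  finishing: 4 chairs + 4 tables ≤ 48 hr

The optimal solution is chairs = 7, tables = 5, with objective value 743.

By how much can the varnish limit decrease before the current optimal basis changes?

5

Binding constraints: varnish, finishing. The basis is B = [[5,6],[4,4]] with det -4.
Per unit decrease in varnish, x* moves by d = (1, -1).
The basis stays optimal until tables reaches 0; allowable decrease = 5 L.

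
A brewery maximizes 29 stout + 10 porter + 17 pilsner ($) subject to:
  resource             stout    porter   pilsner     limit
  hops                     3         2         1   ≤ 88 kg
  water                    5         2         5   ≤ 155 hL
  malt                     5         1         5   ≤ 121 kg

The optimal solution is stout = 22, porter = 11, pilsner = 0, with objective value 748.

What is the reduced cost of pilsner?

-6

At the optimum: hops uses 88 of 88 (binding); water uses 132 of 155 (slack = 23); malt uses 121 of 121 (binding).
By complementary slackness, y = 0 for the non-binding constraint.
From A_Bᵀ y = c: 3·y_hops + 5·y_malt = 29; 2·y_hops + 1·y_malt = 10.
Solving: y_hops = 3, y_malt = 4.
Reduced cost of pilsner: c₃ − yᵀa₃ = 17 − (3·1 + 4·5) = 17 − 23 = -6.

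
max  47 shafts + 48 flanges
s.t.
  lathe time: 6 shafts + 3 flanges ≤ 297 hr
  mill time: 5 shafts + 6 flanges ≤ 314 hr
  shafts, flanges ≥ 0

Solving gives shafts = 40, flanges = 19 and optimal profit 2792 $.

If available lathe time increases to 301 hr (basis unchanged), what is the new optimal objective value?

2800

Both lathe time and mill time are binding at x*.
From A_Bᵀ y = c: 6·y_lathe time + 5·y_mill time = 47; 3·y_lathe time + 6·y_mill time = 48.
Solving: y_lathe time = 2, y_mill time = 7.
Δz = y_lathe time·Δb = 2 × (4) = 8, so new z* = 2792 + 8 = 2800.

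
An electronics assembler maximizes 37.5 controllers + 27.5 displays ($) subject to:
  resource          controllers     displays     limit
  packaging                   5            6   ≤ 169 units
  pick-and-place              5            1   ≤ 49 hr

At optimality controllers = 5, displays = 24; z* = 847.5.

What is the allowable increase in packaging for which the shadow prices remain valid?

Binding constraints: packaging, pick-and-place. The basis is B = [[5,6],[5,1]] with det -25.
Per unit increase in packaging, x* moves by d = (-0.04, 0.2).
The basis stays optimal until controllers reaches 0; allowable increase = 125 units.

125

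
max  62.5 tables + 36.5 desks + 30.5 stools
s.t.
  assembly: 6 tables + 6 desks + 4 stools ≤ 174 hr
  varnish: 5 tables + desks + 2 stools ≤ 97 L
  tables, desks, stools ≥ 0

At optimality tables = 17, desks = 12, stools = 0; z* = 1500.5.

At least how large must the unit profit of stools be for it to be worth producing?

Check each constraint at x*: assembly 174/174 (tight); varnish 97/97 (tight).
Dual feasibility on the basic columns requires 6·y_assembly + 5·y_varnish = 62.5, 6·y_assembly + 1·y_varnish = 36.5.
Solving: y_assembly = 5, y_varnish = 6.5.
stools enters the basis when its profit ≥ yᵀa₃ = 5·4 + 6.5·2 = 33.

33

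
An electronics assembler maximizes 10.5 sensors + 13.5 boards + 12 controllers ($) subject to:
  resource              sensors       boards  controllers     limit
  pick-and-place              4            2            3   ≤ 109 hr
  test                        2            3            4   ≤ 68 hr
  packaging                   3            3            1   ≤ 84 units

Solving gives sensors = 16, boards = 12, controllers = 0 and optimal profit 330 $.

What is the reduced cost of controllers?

Check each constraint at x*: pick-and-place 88/109 (slack 21); test 68/68 (tight); packaging 84/84 (tight).
By complementary slackness, y = 0 for the non-binding constraint.
Dual feasibility on the basic columns requires 2·y_test + 3·y_packaging = 10.5, 3·y_test + 3·y_packaging = 13.5.
Solving: y_test = 3, y_packaging = 1.5.
Reduced cost of controllers: c₃ − yᵀa₃ = 12 − (3·4 + 1.5·1) = 12 − 13.5 = -1.5.

-1.5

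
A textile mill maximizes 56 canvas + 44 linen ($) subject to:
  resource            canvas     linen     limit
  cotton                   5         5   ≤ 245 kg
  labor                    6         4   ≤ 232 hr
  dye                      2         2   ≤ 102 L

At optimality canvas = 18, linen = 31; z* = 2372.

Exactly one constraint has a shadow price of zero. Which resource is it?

cotton: 245/245 (binding)
labor: 232/232 (binding)
dye: 98/102 (slack 4)
By complementary slackness, a constraint with positive slack has shadow price 0 → dye.

dye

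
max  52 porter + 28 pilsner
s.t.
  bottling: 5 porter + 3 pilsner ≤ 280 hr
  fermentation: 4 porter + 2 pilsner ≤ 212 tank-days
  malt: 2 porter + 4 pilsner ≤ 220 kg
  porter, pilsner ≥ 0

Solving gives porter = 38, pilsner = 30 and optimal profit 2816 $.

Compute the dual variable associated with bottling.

Binding: bottling and fermentation. Non-binding: malt (24 unused).
By complementary slackness, y = 0 for the non-binding constraint.
Dual feasibility on the basic columns requires 5·y_bottling + 4·y_fermentation = 52, 3·y_bottling + 2·y_fermentation = 28.
Solving: y_bottling = 4, y_fermentation = 8.
Shadow price of bottling = 4.

4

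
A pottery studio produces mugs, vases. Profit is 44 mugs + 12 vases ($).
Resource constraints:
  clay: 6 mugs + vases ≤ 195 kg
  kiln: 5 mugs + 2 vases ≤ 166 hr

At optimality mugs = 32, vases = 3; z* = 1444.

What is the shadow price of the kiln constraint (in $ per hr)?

Check each constraint at x*: clay 195/195 (tight); kiln 166/166 (tight).
From A_Bᵀ y = c: 6·y_clay + 5·y_kiln = 44; 1·y_clay + 2·y_kiln = 12.
→ y_clay = 4 and y_kiln = 4.
Shadow price of kiln = 4.

4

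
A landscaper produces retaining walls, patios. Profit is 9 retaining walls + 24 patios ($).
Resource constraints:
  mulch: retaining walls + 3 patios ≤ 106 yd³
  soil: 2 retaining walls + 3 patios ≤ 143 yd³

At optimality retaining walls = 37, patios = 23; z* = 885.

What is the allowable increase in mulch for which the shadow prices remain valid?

Binding constraints: mulch, soil. The basis is B = [[1,3],[2,3]] with det -3.
Per unit increase in mulch, x* moves by d = (-1, 0.6667).
The basis stays optimal until retaining walls reaches 0; allowable increase = 37 yd³.

37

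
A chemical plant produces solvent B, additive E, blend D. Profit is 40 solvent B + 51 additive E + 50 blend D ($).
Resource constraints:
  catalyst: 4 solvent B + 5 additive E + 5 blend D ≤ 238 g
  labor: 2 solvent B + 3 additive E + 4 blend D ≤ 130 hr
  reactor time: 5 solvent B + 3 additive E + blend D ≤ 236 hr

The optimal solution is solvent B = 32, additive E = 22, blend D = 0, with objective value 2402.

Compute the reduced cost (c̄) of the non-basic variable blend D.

-3

Binding: catalyst and labor. Non-binding: reactor time (10 unused).
By complementary slackness, y = 0 for the non-binding constraint.
From A_Bᵀ y = c: 4·y_catalyst + 2·y_labor = 40; 5·y_catalyst + 3·y_labor = 51.
Solving: y_catalyst = 9, y_labor = 2.
Reduced cost of blend D: c₃ − yᵀa₃ = 50 − (9·5 + 2·4) = 50 − 53 = -3.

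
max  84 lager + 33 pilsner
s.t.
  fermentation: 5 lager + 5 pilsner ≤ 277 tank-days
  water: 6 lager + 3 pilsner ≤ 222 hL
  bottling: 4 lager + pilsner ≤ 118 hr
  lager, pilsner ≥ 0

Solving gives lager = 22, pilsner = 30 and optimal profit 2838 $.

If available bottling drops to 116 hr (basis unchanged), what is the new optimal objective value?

At the optimum: fermentation uses 260 of 277 (slack = 17); water uses 222 of 222 (binding); bottling uses 118 of 118 (binding).
Since fermentation is not tight, its dual is 0.
The binding rows give the dual system: 6·y_water + 4·y_bottling = 84 and 3·y_water + 1·y_bottling = 33.
Solving: y_water = 8, y_bottling = 9.
Δz = y_bottling·Δb = 9 × (-2) = -18, so new z* = 2838 − 18 = 2820.

2820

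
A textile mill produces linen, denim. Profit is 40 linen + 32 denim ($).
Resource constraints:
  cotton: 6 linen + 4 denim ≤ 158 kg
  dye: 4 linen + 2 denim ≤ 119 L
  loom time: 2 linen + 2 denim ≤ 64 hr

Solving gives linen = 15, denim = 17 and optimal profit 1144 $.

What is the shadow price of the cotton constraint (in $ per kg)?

4

Check each constraint at x*: cotton 158/158 (tight); dye 94/119 (slack 25); loom time 64/64 (tight).
Slack constraints have shadow price 0 (complementary slackness).
Dual feasibility on the basic columns requires 6·y_cotton + 2·y_loom time = 40, 4·y_cotton + 2·y_loom time = 32.
→ y_cotton = 4 and y_loom time = 8.
Shadow price of cotton = 4.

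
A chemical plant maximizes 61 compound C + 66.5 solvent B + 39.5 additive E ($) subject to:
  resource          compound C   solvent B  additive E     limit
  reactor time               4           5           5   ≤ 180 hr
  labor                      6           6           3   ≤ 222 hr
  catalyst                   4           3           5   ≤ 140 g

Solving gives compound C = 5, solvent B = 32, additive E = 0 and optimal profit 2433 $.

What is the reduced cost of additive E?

-7.5

At the optimum: reactor time uses 180 of 180 (binding); labor uses 222 of 222 (binding); catalyst uses 116 of 140 (slack = 24).
Slack constraints have shadow price 0 (complementary slackness).
Dual feasibility on the basic columns requires 4·y_reactor time + 6·y_labor = 61, 5·y_reactor time + 6·y_labor = 66.5.
Solving: y_reactor time = 5.5, y_labor = 6.5.
Reduced cost of additive E: c₃ − yᵀa₃ = 39.5 − (5.5·5 + 6.5·3) = 39.5 − 47 = -7.5.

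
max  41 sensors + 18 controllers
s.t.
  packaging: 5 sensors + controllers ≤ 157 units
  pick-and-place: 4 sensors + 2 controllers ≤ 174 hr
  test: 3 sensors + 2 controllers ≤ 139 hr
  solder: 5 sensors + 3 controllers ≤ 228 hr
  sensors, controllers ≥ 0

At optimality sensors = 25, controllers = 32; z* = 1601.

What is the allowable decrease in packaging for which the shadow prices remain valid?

87.5

Binding constraints: packaging, test. The basis is B = [[5,1],[3,2]] with det 7.
Per unit decrease in packaging, x* moves by d = (-0.2857, 0.4286).
The basis stays optimal until sensors reaches 0; allowable decrease = 87.5 units.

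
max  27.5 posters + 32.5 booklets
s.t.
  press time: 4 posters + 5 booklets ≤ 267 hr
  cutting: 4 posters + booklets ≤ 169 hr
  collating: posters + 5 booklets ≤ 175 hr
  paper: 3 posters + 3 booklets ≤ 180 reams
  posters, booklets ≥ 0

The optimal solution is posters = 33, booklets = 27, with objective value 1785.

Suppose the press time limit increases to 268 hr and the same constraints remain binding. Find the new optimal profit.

At the optimum: press time uses 267 of 267 (binding); cutting uses 159 of 169 (slack = 10); collating uses 168 of 175 (slack = 7); paper uses 180 of 180 (binding).
By complementary slackness, y = 0 for the non-binding constraints.
The binding rows give the dual system: 4·y_press time + 3·y_paper = 27.5 and 5·y_press time + 3·y_paper = 32.5.
This yields shadow prices y_press time = 5, y_paper = 2.5.
Δz = y_press time·Δb = 5 × (1) = 5, so new z* = 1785 + 5 = 1790.

1790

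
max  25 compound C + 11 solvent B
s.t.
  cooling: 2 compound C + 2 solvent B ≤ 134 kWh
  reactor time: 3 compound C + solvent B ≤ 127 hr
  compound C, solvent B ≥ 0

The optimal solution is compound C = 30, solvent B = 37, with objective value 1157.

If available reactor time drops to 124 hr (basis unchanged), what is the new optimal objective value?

1136

At the optimum: cooling uses 134 of 134 (binding); reactor time uses 127 of 127 (binding).
From A_Bᵀ y = c: 2·y_cooling + 3·y_reactor time = 25; 2·y_cooling + 1·y_reactor time = 11.
This yields shadow prices y_cooling = 2, y_reactor time = 7.
Δz = y_reactor time·Δb = 7 × (-3) = -21, so new z* = 1157 − 21 = 1136.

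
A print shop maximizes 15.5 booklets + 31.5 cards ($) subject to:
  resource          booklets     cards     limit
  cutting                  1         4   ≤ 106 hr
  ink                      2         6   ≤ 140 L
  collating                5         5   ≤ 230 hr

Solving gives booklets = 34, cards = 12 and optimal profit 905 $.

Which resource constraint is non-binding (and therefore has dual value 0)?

cutting

cutting: 82/106 (slack 24)
ink: 140/140 (binding)
collating: 230/230 (binding)
By complementary slackness, a constraint with positive slack has shadow price 0 → cutting.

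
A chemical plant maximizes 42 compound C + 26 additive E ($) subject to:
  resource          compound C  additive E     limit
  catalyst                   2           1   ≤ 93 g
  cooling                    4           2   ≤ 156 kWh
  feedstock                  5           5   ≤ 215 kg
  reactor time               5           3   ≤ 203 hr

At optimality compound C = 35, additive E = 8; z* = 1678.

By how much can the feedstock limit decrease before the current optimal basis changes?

Binding constraints: cooling, feedstock. The basis is B = [[4,2],[5,5]] with det 10.
Per unit decrease in feedstock, x* moves by d = (0.2, -0.4).
The basis stays optimal until additive E reaches 0; allowable decrease = 20 kg.

20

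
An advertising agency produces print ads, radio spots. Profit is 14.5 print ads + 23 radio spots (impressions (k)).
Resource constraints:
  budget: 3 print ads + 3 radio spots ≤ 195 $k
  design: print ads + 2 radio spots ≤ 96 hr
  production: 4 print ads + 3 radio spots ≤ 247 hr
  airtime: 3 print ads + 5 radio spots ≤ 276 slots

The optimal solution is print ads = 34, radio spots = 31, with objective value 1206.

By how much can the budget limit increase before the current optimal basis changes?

Binding constraints: budget, design. The basis is B = [[3,3],[1,2]] with det 3.
Per unit increase in budget, x* moves by d = (0.6667, -0.3333).
The basis stays optimal until production becomes binding; allowable increase = 10.8 $k.

10.8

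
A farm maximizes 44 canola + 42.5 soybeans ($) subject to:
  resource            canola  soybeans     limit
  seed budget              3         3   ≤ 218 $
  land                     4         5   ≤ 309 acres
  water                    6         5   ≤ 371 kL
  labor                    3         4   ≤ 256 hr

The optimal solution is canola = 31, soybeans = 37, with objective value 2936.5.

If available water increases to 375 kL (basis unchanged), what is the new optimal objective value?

2956.5

Check each constraint at x*: seed budget 204/218 (slack 14); land 309/309 (tight); water 371/371 (tight); labor 241/256 (slack 15).
Since seed budget, labor are not tight, their duals are 0.
The binding rows give the dual system: 4·y_land + 6·y_water = 44 and 5·y_land + 5·y_water = 42.5.
Solving: y_land = 3.5, y_water = 5.
Δz = y_water·Δb = 5 × (4) = 20, so new z* = 2936.5 + 20 = 2956.5.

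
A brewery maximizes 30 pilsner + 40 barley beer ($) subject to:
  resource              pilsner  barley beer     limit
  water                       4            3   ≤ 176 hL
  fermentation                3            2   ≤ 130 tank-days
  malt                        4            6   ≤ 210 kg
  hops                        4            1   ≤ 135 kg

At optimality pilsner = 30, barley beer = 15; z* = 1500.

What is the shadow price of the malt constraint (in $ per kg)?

Check each constraint at x*: water 165/176 (slack 11); fermentation 120/130 (slack 10); malt 210/210 (tight); hops 135/135 (tight).
By complementary slackness, y = 0 for the non-binding constraints.
Dual feasibility on the basic columns requires 4·y_malt + 4·y_hops = 30, 6·y_malt + 1·y_hops = 40.
→ y_malt = 6.5 and y_hops = 1.
Shadow price of malt = 6.5.

6.5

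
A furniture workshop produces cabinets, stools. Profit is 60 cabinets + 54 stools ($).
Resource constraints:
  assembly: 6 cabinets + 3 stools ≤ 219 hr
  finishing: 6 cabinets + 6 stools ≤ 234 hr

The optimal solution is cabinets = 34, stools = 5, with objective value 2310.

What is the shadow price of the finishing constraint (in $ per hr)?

At the optimum: assembly uses 219 of 219 (binding); finishing uses 234 of 234 (binding).
The binding rows give the dual system: 6·y_assembly + 6·y_finishing = 60 and 3·y_assembly + 6·y_finishing = 54.
Solving: y_assembly = 2, y_finishing = 8.
Shadow price of finishing = 8.

8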